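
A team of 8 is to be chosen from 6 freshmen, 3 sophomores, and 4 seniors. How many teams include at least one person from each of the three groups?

With no constraint there are C(13,8) = 1287 possible selections.
Selections missing a whole group: no freshmen → C(7,8) = 0; no sophomores → C(10,8) = 45; no seniors → C(9,8) = 9.
Add back selections omitting two groups (i.e. drawn from a single group): C(6,8) + C(3,8) + C(4,8) = 0.
By inclusion–exclusion: 1287 − 54 + 0 = 1233.

1233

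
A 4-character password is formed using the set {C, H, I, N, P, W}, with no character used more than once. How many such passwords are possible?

360

This is a permutation of 4 out of 6: P(6,4) = 6!/2!.
6 × 5 × 4 × 3 = 360.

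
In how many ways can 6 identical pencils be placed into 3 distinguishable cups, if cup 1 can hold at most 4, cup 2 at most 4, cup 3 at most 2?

Without the upper bounds there are C(8,2) = 28 ways to split 6 among 3 cups.
Subtract solutions that violate a single cap (substitute x_i' = x_i − (cap_i+1)): x_1 ≥ 5 gives C(3,2) = 3; x_2 ≥ 5 gives C(3,2) = 3; x_3 ≥ 3 gives C(5,2) = 10. Together 16.
No two caps can be exceeded simultaneously, so the pair terms are all 0.
By inclusion–exclusion the count is 28 − 16 + 0 = 12.

12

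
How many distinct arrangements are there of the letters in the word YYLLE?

Letter multiplicities in YYLLE: E×1, L×2, Y×2.
Dividing 5! = 120 by 2!·2! = 4 for the repeated letters gives 30.

30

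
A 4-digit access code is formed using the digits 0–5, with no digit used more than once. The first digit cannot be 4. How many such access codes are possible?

The first digit has 6−1 = 5 choices (anything except 4).
The remaining 3 digits are filled from the other 5 symbols without repetition: 5 × 4 × 3 = 60.
Total: 5 × 60 = 300.

300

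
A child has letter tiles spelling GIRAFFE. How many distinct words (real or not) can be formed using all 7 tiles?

GIRAFFE has 7 letters with F appearing twice.
Dividing 7! = 5040 by 2! = 2 for the repeated letters gives 2520.

2520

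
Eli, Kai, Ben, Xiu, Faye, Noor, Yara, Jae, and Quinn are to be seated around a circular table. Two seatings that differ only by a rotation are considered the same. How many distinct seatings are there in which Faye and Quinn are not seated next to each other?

30240

All circular seatings of 9 people number (8)! = 40320.
Seatings with Faye beside Quinn: treat them as a block with 2 internal orders, giving 2 × (7)! = 10080.
Subtracting, 40320 − 10080 = 30240.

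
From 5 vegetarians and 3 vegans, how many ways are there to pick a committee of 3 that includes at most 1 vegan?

40

Split by how many vegans are chosen (0 through 1).
Sum: C(3,0)·C(5,3) + C(3,1)·C(5,2) = 10 + 30 = 40.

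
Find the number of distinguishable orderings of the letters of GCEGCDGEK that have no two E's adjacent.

11760

Total arrangements of GCEGCDGEK: 9!/(3!·2!·2!) = 15120.
Arrangements with the E's together: treat EE as one letter, giving (8)!/(3!·2!) = 3360.
Subtracting, 15120 − 3360 = 11760 arrangements keep the E's apart.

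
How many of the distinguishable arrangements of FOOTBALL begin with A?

1260

Fix A in the first position and arrange the remaining 7 letters.
Those 7 letters have L appearing twice and O appearing twice, giving (7)!/(2!·2!) = 1260.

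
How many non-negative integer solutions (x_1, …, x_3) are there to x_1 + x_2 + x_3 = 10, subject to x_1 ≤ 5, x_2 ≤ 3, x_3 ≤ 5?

10

Ignoring the caps, the number of non-negative solutions to x_1+…+x_3 = 10 is C(12,2) = 66.
Subtract solutions that violate a single cap (substitute x_i' = x_i − (cap_i+1)): x_1 ≥ 6 gives C(6,2) = 15; x_2 ≥ 4 gives C(8,2) = 28; x_3 ≥ 6 gives C(6,2) = 15. Together 58.
Add back pairs where two caps are both exceeded: 1 + 0 + 1 = 2.
By inclusion–exclusion the count is 66 − 58 + 2 = 10.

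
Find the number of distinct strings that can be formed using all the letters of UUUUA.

5

The 5 letters of UUUUA have repeats: U appearing 4 times.
Dividing 5! = 120 by 4! = 24 for the repeated letters gives 5.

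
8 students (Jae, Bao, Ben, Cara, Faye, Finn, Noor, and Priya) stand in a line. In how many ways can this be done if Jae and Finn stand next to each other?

Glue Jae and Finn into one block (2 internal orders), leaving 7 units to arrange in a row.
So the count is 2·(7)! = 10080.

10080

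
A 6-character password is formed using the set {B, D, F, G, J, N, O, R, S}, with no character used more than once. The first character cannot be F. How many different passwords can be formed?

53760

The first character has 9−1 = 8 choices (anything except F).
The remaining 5 characters are filled from the other 8 symbols without repetition: 8 × 7 × 6 × 5 × 4 = 6720.
Total: 8 × 6720 = 53760.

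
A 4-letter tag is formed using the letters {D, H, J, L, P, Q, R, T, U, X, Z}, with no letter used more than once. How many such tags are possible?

This is a permutation of 4 out of 11: P(11,4) = 11!/7!.
11 × 10 × 9 × 8 = 7920.

7920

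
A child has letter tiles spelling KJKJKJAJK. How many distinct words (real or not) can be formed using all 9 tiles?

630

KJKJKJAJK has 9 letters with J appearing 4 times and K appearing 4 times.
The number of distinct arrangements is 9!/(4!·4!) = 362880/576 = 630.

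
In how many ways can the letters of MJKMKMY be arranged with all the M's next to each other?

Treat the 3 copies of M as a single block. The multiset to arrange is then {MMM, J, K, K, Y}, 5 items in all.
That gives (5)!/(2!) = 60 arrangements.

60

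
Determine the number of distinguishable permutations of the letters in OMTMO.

Letter multiplicities in OMTMO: M×2, O×2, T×1.
Dividing 5! = 120 by 2!·2! = 4 for the repeated letters gives 30.

30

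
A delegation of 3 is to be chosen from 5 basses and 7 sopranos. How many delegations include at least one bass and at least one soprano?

175

Total 3-person selections from all 12: C(12,3) = 220.
Subtract selections that omit an entire group: no basses → C(7,3) = 35; no sopranos → C(5,3) = 10.
Both groups omitted at once is impossible, so 220 − 45 = 175.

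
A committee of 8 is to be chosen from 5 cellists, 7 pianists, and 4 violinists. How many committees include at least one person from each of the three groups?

With no constraint there are C(16,8) = 12870 possible selections.
Subtract selections that omit an entire group: no cellists → C(11,8) = 165; no pianists → C(9,8) = 9; no violinists → C(12,8) = 495.
Add back selections omitting two groups (i.e. drawn from a single group): C(5,8) + C(7,8) + C(4,8) = 0.
By inclusion–exclusion: 12870 − 669 + 0 = 12201.

12201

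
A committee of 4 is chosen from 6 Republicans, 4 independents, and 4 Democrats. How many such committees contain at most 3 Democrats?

1000

Split by how many Democrats are chosen (0 through 3).
Sum: C(4,0)·C(10,4) + C(4,1)·C(10,3) + C(4,2)·C(10,2) + C(4,3)·C(10,1) = 210 + 480 + 270 + 40 = 1000.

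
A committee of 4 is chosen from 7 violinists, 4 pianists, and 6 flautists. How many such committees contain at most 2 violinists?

Split by how many violinists are chosen (0 through 2).
Sum: C(7,0)·C(10,4) + C(7,1)·C(10,3) + C(7,2)·C(10,2) = 210 + 840 + 945 = 1995.

1995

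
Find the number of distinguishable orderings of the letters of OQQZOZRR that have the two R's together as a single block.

Treat the 2 copies of R as a single block. The multiset to arrange is then {RR, O, O, Q, Q, Z, Z}, 7 items in all.
That gives (7)!/(2!·2!·2!) = 630 arrangements.

630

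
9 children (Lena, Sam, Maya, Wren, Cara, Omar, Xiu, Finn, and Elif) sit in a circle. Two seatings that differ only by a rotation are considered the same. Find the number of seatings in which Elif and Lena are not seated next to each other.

Without the restriction there are (8)! = 40320 seatings.
Seatings with Elif beside Lena: treat them as a block with 2 internal orders, giving 2 × (7)! = 10080.
Subtracting, 40320 − 10080 = 30240.

30240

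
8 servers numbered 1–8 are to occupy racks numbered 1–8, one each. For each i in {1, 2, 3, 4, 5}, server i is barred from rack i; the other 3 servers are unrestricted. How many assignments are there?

21234

Let Aᵢ (for 1 ≤ i ≤ 5) be the placements that put server i in its forbidden rack. Any j of these fix j positions, leaving (8−j)! ways to fill the rest, and there are C(5,j) ways to pick which j.
By inclusion–exclusion, the number of valid placements is Σ_{j=0}^{5} (−1)^j C(5,j)·(8−j)!.
Computing: 40320 − 25200 + 7200 − 1200 + 120 − 6 = 21234.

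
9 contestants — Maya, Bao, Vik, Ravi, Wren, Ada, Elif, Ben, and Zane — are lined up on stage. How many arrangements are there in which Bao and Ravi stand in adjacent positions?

80640

Treat {Bao, Ravi} as a single unit. There are 8 units to order, and the pair itself can be ordered 2 ways.
So the count is 2·(8)! = 80640.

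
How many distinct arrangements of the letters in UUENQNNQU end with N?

1680

Fix N in the last position and arrange the remaining 8 letters.
Those 8 letters have N appearing twice, Q appearing twice, and U appearing 3 times, giving (8)!/(3!·2!·2!) = 1680.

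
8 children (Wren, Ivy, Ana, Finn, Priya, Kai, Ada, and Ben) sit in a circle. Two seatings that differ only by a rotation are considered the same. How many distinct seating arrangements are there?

5040

Seat Wren anywhere (absorbing the rotational symmetry), then permute the other 7: (7)! = 5040.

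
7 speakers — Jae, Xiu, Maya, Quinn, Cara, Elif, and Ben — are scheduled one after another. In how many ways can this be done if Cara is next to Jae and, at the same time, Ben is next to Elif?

Treat {Cara,Jae} as one block (2 orders) and {Ben,Elif} as another (2 orders).
That leaves 5 units to arrange: 2 × 2 × 5! = 4 × 120 = 480.

480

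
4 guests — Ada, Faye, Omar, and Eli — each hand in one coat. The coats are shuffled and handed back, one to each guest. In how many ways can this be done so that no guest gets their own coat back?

9

Count assignments avoiding every fixed point. For any j of the 4 guests fixed to their own coat, the other 4−j can be arranged in (4−j)! ways.
By inclusion–exclusion this is Σ_{j=0}^{4} (−1)^j C(4,j)·(4−j)!.
Computing: 24 − 24 + 12 − 4 + 1 = 9.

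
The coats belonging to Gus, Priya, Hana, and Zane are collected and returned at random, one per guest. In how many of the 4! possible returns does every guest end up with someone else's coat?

Let Aᵢ be the assignments in which guest i gets their own coat. We want the size of the complement of A₁∪…∪A_4.
By inclusion–exclusion this is Σ_{j=0}^{4} (−1)^j C(4,j)·(4−j)!.
Computing: 24 − 24 + 12 − 4 + 1 = 9.

9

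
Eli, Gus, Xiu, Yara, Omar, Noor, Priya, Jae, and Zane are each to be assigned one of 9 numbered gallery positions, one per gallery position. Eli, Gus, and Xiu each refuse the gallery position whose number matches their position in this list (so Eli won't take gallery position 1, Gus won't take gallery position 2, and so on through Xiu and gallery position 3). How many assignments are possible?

Let Aᵢ (for i ∈ {1, 2, 3}) be the placements that put person i in their forbidden gallery position. Any j of these fix j positions, leaving (9−j)! ways to fill the rest, and there are C(3,j) ways to pick which j.
By inclusion–exclusion, the number of valid placements is Σ_{j=0}^{3} (−1)^j C(3,j)·(9−j)!.
Computing: 362880 − 120960 + 15120 − 720 = 256320.

256320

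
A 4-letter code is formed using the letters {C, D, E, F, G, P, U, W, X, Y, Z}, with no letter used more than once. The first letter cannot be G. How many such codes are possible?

The first letter has 11−1 = 10 choices (anything except G).
The remaining 3 letters are filled from the other 10 symbols without repetition: 10 × 9 × 8 = 720.
Total: 10 × 720 = 7200.

7200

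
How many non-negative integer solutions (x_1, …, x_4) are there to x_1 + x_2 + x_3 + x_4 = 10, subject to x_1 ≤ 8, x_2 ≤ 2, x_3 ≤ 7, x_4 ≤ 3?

88

Without the upper bounds there are C(13,3) = 286 ways to split 10 among 4 variables.
Subtract solutions that violate a single cap (substitute x_i' = x_i − (cap_i+1)): x_1 ≥ 9 gives C(4,3) = 4; x_2 ≥ 3 gives C(10,3) = 120; x_3 ≥ 8 gives C(5,3) = 10; x_4 ≥ 4 gives C(9,3) = 84. Together 218.
Add back pairs where two caps are both exceeded: 0 + 0 + 0 + 0 + 20 + 0 = 20.
By inclusion–exclusion the count is 286 − 218 + 20 = 88.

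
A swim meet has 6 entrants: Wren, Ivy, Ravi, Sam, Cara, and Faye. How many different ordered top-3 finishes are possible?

There are 6 choices for 1st place, 5 for 2nd, and 4 for 3rd.
That gives 6 × 5 × 4 = 120.

120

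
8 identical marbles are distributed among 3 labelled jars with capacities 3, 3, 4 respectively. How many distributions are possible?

Without the upper bounds there are C(10,2) = 45 ways to split 8 among 3 jars.
Subtract solutions that violate a single cap (substitute x_i' = x_i − (cap_i+1)): x_1 ≥ 4 gives C(6,2) = 15; x_2 ≥ 4 gives C(6,2) = 15; x_3 ≥ 5 gives C(5,2) = 10. Together 40.
Add back pairs where two caps are both exceeded: 1 + 0 + 0 = 1.
By inclusion–exclusion the count is 45 − 40 + 1 = 6.

6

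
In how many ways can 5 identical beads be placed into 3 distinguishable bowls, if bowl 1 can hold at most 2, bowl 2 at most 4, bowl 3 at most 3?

11

By stars and bars, unrestricted non-negative solutions to x_1+…+x_3 = 5 number C(5+2,2) = 21.
Subtract solutions that violate a single cap (substitute x_i' = x_i − (cap_i+1)): x_1 ≥ 3 gives C(4,2) = 6; x_2 ≥ 5 gives C(2,2) = 1; x_3 ≥ 4 gives C(3,2) = 3. Together 10.
No two caps can be exceeded simultaneously, so the pair terms are all 0.
By inclusion–exclusion the count is 21 − 10 + 0 = 11.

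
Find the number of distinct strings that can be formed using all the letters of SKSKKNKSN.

Letter multiplicities in SKSKKNKSN: K×4, N×2, S×3.
So there are 9! / (4!·3!·2!) = 1260 distinguishable arrangements.

1260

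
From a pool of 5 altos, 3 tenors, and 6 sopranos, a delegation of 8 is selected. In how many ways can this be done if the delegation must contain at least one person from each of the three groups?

2828

With no constraint there are C(14,8) = 3003 possible selections.
Selections missing a whole group: no altos → C(9,8) = 9; no tenors → C(11,8) = 165; no sopranos → C(8,8) = 1.
Add back selections omitting two groups (i.e. drawn from a single group): C(5,8) + C(3,8) + C(6,8) = 0.
By inclusion–exclusion: 3003 − 175 + 0 = 2828.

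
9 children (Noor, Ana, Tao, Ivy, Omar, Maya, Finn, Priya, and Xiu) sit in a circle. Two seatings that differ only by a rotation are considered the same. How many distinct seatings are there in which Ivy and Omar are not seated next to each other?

Without the restriction there are (8)! = 40320 seatings.
Those with Ivy next to Omar: fuse the pair into one unit and seat 8 units around a circle — 2·(7)! = 10080.
Subtracting, 40320 − 10080 = 30240.

30240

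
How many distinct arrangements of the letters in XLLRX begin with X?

12

Fix X in the first position and arrange the remaining 4 letters.
Those 4 letters have L appearing twice, giving (4)!/(2!) = 12.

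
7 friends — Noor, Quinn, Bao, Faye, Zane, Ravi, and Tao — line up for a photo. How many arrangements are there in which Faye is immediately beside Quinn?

Treat {Faye, Quinn} as a single unit. There are 6 units to order, and the pair itself can be ordered 2 ways.
So the count is 2·(6)! = 1440.

1440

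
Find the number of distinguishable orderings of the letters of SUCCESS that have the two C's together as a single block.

Treat the 2 copies of C as a single block. The multiset to arrange is then {CC, E, S, S, S, U}, 6 items in all.
That gives (6)!/(3!) = 120 arrangements.

120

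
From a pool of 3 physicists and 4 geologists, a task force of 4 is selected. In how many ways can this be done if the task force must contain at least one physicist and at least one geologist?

34

Unrestricted: C(7,4) = 35 ways to pick any 4 of the 7.
Selections missing a whole group: no physicists → C(4,4) = 1; no geologists → C(3,4) = 0.
Both groups omitted at once is impossible, so 35 − 1 = 34.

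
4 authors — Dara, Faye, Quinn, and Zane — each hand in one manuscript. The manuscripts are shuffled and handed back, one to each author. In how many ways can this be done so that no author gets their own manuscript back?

Let Aᵢ be the assignments in which author i gets their own manuscript. We want the size of the complement of A₁∪…∪A_4.
By inclusion–exclusion this is Σ_{j=0}^{4} (−1)^j C(4,j)·(4−j)!.
Computing: 24 − 24 + 12 − 4 + 1 = 9.

9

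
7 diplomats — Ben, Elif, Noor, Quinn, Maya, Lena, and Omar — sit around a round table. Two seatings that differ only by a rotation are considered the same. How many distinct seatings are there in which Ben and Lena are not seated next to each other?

Without the restriction there are (6)! = 720 seatings.
Seatings with Ben beside Lena: treat them as a block with 2 internal orders, giving 2 × (5)! = 240.
Subtracting, 720 − 240 = 480.

480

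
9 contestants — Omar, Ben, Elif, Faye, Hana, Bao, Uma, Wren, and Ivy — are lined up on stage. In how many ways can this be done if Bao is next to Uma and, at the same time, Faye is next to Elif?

20160

Treat {Bao,Uma} as one block (2 orders) and {Faye,Elif} as another (2 orders).
That leaves 7 units to arrange: 2 × 2 × 7! = 4 × 5040 = 20160.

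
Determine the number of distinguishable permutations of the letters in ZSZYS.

The 5 letters of ZSZYS have repeats: S appearing twice and Z appearing twice.
So there are 5! / (2!·2!) = 30 distinguishable arrangements.

30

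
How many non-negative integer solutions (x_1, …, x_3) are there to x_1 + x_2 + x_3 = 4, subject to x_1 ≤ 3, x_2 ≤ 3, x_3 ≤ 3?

12

Ignoring the caps, the number of non-negative solutions to x_1+…+x_3 = 4 is C(6,2) = 15.
Subtract solutions that violate a single cap (substitute x_i' = x_i − (cap_i+1)): x_1 ≥ 4 gives C(2,2) = 1; x_2 ≥ 4 gives C(2,2) = 1; x_3 ≥ 4 gives C(2,2) = 1. Together 3.
No two caps can be exceeded simultaneously, so the pair terms are all 0.
By inclusion–exclusion the count is 15 − 3 + 0 = 12.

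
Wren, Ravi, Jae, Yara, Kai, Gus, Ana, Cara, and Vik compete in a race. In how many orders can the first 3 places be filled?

504

This is an ordered selection of 3 from 9: P(9,3).
That gives 9 × 8 × 7 = 504.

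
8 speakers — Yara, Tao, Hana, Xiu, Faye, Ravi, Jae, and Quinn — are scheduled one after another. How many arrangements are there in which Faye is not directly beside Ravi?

Of the 8! = 40320 arrangements, those with Faye and Ravi adjacent number 2 × 7! = 10080 (treat the pair as a block with 2 internal orders).
Complementary counting: 40320 − 10080 = 30240.

30240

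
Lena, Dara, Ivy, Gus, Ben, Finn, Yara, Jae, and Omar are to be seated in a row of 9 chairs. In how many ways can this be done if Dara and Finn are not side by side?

Of the 9! = 362880 arrangements, those with Dara and Finn adjacent number 2 × 8! = 80640 (treat the pair as a block with 2 internal orders).
Complementary counting: 362880 − 80640 = 282240.

282240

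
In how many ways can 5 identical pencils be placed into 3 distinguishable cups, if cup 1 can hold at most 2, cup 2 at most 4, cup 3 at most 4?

By stars and bars, unrestricted non-negative solutions to x_1+…+x_3 = 5 number C(5+2,2) = 21.
Subtract solutions that violate a single cap (substitute x_i' = x_i − (cap_i+1)): x_1 ≥ 3 gives C(4,2) = 6; x_2 ≥ 5 gives C(2,2) = 1; x_3 ≥ 5 gives C(2,2) = 1. Together 8.
No two caps can be exceeded simultaneously, so the pair terms are all 0.
By inclusion–exclusion the count is 21 − 8 + 0 = 13.

13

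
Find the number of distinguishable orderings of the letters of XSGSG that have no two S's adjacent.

Total arrangements of XSGSG: 5!/(2!·2!) = 30.
If the two S's are adjacent, glue them into one block, leaving 4 items to arrange: (4)!/(2!) = 12 ways.
Hence 30 − 12 = 18.

18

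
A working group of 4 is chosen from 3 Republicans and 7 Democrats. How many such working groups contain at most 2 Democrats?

Split by how many Democrats are chosen (0 through 2).
Sum: C(7,0)·C(3,4) + C(7,1)·C(3,3) + C(7,2)·C(3,2) = 0 + 7 + 63 = 70.

70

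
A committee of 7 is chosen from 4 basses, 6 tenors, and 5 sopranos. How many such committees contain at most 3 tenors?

4950

Split by how many tenors are chosen (0 through 3).
Sum: C(6,0)·C(9,7) + C(6,1)·C(9,6) + C(6,2)·C(9,5) + C(6,3)·C(9,4) = 36 + 504 + 1890 + 2520 = 4950.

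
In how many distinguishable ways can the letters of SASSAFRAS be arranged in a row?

2520

The 9 letters of SASSAFRAS have repeats: A appearing 3 times and S appearing 4 times.
So there are 9! / (4!·3!) = 2520 distinguishable arrangements.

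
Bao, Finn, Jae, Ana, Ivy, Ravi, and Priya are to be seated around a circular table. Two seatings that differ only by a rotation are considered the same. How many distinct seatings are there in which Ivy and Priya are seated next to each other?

240

Treat {Ivy, Priya} as one unit (2 internal orders) and seat the resulting 6 units around the table: (5)! circular arrangements.
So 2 × (5)! = 2 × 120 = 240.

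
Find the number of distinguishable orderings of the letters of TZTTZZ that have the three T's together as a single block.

4

Treat the 3 copies of T as a single block. The multiset to arrange is then {TTT, Z, Z, Z}, 4 items in all.
That gives (4)!/(3!) = 4 arrangements.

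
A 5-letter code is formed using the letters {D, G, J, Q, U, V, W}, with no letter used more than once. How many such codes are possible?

With no repetition, fill the 5 letters in order: 7 choices, then 6, down to 3.
7 × 6 × 5 × 4 × 3 = 2520.

2520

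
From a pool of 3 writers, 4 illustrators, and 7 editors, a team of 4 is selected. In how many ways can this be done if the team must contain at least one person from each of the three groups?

Total 4-person selections from all 14: C(14,4) = 1001.
Selections missing a whole group: no writers → C(11,4) = 330; no illustrators → C(10,4) = 210; no editors → C(7,4) = 35.
Add back selections omitting two groups (i.e. drawn from a single group): C(3,4) + C(4,4) + C(7,4) = 36.
By inclusion–exclusion: 1001 − 575 + 36 = 462.

462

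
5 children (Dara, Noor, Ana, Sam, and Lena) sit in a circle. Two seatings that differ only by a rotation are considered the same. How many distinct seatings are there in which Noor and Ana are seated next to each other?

12

Glue Noor and Ana into a block (2 internal orders). Seating 4 units around a circle gives (3)! arrangements.
So 2 × (3)! = 2 × 6 = 12.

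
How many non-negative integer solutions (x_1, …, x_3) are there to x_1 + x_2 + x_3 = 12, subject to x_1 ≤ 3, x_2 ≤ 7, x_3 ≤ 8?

22

Without the upper bounds there are C(14,2) = 91 ways to split 12 among 3 variables.
Subtract solutions that violate a single cap (substitute x_i' = x_i − (cap_i+1)): x_1 ≥ 4 gives C(10,2) = 45; x_2 ≥ 8 gives C(6,2) = 15; x_3 ≥ 9 gives C(5,2) = 10. Together 70.
Add back pairs where two caps are both exceeded: 1 + 0 + 0 = 1.
By inclusion–exclusion the count is 91 − 70 + 1 = 22.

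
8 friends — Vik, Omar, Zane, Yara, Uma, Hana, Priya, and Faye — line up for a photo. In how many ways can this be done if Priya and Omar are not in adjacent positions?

30240

There are 8! = 40320 arrangements in all. If Priya and Omar are adjacent, merging them into one block gives 2·(7)! = 10080 arrangements.
Complementary counting: 40320 − 10080 = 30240.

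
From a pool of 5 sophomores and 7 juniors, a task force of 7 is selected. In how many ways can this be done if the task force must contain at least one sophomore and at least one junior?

791

Unrestricted: C(12,7) = 792 ways to pick any 7 of the 12.
Subtract selections that omit an entire group: no sophomores → C(7,7) = 1; no juniors → C(5,7) = 0.
Both groups omitted at once is impossible, so 792 − 1 = 791.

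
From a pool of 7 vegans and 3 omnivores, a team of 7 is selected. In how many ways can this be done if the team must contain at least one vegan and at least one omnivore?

Unrestricted: C(10,7) = 120 ways to pick any 7 of the 10.
Selections missing a whole group: no vegans → C(3,7) = 0; no omnivores → C(7,7) = 1.
Both groups omitted at once is impossible, so 120 − 1 = 119.

119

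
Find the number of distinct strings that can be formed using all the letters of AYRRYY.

AYRRYY has 6 letters with R appearing twice and Y appearing 3 times.
So there are 6! / (3!·2!) = 60 distinguishable arrangements.

60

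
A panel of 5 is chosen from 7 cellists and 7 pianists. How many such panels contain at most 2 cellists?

1001

Split by how many cellists are chosen (0 through 2).
Sum: C(7,0)·C(7,5) + C(7,1)·C(7,4) + C(7,2)·C(7,3) = 21 + 245 + 735 = 1001.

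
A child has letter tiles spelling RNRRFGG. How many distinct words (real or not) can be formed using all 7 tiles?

420

Letter multiplicities in RNRRFGG: F×1, G×2, N×1, R×3.
So there are 7! / (3!·2!) = 420 distinguishable arrangements.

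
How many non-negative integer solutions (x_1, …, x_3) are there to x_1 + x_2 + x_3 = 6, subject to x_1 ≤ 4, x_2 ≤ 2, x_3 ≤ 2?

6

Without the upper bounds there are C(8,2) = 28 ways to split 6 among 3 variables.
Subtract solutions that violate a single cap (substitute x_i' = x_i − (cap_i+1)): x_1 ≥ 5 gives C(3,2) = 3; x_2 ≥ 3 gives C(5,2) = 10; x_3 ≥ 3 gives C(5,2) = 10. Together 23.
Add back pairs where two caps are both exceeded: 0 + 0 + 1 = 1.
By inclusion–exclusion the count is 28 − 23 + 1 = 6.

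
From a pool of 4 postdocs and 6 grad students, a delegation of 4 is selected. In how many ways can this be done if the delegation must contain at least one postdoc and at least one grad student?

Total 4-person selections from all 10: C(10,4) = 210.
Subtract selections that omit an entire group: no postdocs → C(6,4) = 15; no grad students → C(4,4) = 1.
Both groups omitted at once is impossible, so 210 − 16 = 194.

194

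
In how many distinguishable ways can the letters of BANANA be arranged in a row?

60

BANANA has 6 letters with A appearing 3 times and N appearing twice.
The number of distinct arrangements is 6!/(3!·2!) = 720/12 = 60.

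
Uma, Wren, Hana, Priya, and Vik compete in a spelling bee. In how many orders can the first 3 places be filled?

60

This is an ordered selection of 3 from 5: P(5,3).
That gives 5 × 4 × 3 = 60.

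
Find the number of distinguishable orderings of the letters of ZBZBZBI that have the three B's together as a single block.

Treat the 3 copies of B as a single block. The multiset to arrange is then {BBB, I, Z, Z, Z}, 5 items in all.
That gives (5)!/(3!) = 20 arrangements.

20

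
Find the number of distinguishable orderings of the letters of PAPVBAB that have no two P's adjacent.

450

Total arrangements of PAPVBAB: 7!/(2!·2!·2!) = 630.
If the two P's are adjacent, glue them into one block, leaving 6 items to arrange: (6)!/(2!·2!) = 180 ways.
Subtracting, 630 − 180 = 450 arrangements keep the P's apart.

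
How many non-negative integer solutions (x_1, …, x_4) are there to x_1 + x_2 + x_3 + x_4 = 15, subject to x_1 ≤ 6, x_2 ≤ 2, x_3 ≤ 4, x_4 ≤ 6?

19

Ignoring the caps, the number of non-negative solutions to x_1+…+x_4 = 15 is C(18,3) = 816.
Subtract solutions that violate a single cap (substitute x_i' = x_i − (cap_i+1)): x_1 ≥ 7 gives C(11,3) = 165; x_2 ≥ 3 gives C(15,3) = 455; x_3 ≥ 5 gives C(13,3) = 286; x_4 ≥ 7 gives C(11,3) = 165. Together 1071.
Add back pairs where two caps are both exceeded: 56 + 20 + 4 + 120 + 56 + 20 = 276.
Subtract triples: 1 + 0 + 0 + 1 = 2.
By inclusion–exclusion the count is 816 − 1071 + 276 − 2 = 19.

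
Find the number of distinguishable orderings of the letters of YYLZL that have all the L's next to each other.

12

Treat the 2 copies of L as a single block. The multiset to arrange is then {LL, Y, Y, Z}, 4 items in all.
That gives (4)!/(2!) = 12 arrangements.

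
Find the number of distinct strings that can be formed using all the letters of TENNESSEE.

3780

TENNESSEE has 9 letters with E appearing 4 times, N appearing twice, and S appearing twice.
The number of distinct arrangements is 9!/(4!·2!·2!) = 362880/96 = 3780.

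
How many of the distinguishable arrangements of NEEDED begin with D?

20

With the first slot taken by D, it remains to arrange the other 5 letters (NEEED).
Those 5 letters have E appearing 3 times, giving (5)!/(3!) = 20.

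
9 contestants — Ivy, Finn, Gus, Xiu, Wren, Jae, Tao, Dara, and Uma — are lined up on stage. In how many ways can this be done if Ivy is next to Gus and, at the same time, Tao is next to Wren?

20160

Treat {Ivy,Gus} as one block (2 orders) and {Tao,Wren} as another (2 orders).
That leaves 7 units to arrange: 2 × 2 × 7! = 4 × 5040 = 20160.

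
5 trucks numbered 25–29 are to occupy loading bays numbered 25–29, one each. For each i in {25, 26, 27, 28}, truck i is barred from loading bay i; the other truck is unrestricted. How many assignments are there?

53

Let Aᵢ (for 25 ≤ i ≤ 28) be the placements that put truck i in its forbidden loading bay. Any j of these fix j positions, leaving (5−j)! ways to fill the rest, and there are C(4,j) ways to pick which j.
By inclusion–exclusion, the number of valid placements is Σ_{j=0}^{4} (−1)^j C(4,j)·(5−j)!.
Computing: 120 − 96 + 36 − 8 + 1 = 53.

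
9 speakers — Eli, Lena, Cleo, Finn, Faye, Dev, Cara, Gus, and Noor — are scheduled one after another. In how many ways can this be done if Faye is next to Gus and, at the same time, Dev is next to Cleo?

20160

Treat {Faye,Gus} as one block (2 orders) and {Dev,Cleo} as another (2 orders).
That leaves 7 units to arrange: 2 × 2 × 7! = 4 × 5040 = 20160.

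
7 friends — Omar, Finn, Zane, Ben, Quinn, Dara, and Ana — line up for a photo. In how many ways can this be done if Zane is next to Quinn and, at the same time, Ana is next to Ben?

480

Treat {Zane,Quinn} as one block (2 orders) and {Ana,Ben} as another (2 orders).
That leaves 5 units to arrange: 2 × 2 × 5! = 4 × 120 = 480.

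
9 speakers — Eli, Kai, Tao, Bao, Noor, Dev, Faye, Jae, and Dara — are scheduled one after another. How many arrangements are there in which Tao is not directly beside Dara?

282240

There are 9! = 362880 arrangements in all. If Tao and Dara are adjacent, merging them into one block gives 2·(8)! = 80640 arrangements.
So 362880 − 80640 = 282240 arrangements keep them apart.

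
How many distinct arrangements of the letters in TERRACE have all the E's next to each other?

Treat the 2 copies of E as a single block. The multiset to arrange is then {EE, A, C, R, R, T}, 6 items in all.
That gives (6)!/(2!) = 360 arrangements.

360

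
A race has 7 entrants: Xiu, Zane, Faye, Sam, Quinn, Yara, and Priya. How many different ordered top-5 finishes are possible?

This is an ordered selection of 5 from 7: P(7,5).
That gives 7 × 6 × 5 × 4 × 3 = 2520.

2520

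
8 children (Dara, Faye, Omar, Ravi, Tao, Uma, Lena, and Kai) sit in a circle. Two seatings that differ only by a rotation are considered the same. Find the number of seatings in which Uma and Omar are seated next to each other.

Treat {Uma, Omar} as one unit (2 internal orders) and seat the resulting 7 units around the table: (6)! circular arrangements.
So 2 × (6)! = 2 × 720 = 1440.

1440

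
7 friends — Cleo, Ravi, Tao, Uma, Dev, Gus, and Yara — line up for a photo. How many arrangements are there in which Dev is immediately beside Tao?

Place the 5 others and the Dev-Tao pair as 6 objects in a line; the pair has 2 internal arrangements.
That gives 2 × 6! = 2 × 720 = 1440.

1440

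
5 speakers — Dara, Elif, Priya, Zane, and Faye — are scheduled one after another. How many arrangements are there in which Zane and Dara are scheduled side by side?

48

Glue Zane and Dara into one block (2 internal orders), leaving 4 units to arrange in a row.
That gives 2 × 4! = 2 × 24 = 48.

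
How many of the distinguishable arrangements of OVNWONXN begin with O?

Fix O in the first position and arrange the remaining 7 letters.
Those 7 letters have N appearing 3 times, giving (7)!/(3!) = 840.

840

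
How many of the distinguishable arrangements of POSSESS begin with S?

With the first slot taken by S, it remains to arrange the other 6 letters (POSESS).
Those 6 letters have S appearing 3 times, giving (6)!/(3!) = 120.

120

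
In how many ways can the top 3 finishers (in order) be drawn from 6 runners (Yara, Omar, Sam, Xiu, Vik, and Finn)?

120

This is an ordered selection of 3 from 6: P(6,3).
That gives 6 × 5 × 4 = 120.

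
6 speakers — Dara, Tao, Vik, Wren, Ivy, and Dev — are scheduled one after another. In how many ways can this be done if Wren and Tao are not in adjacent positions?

Of the 6! = 720 arrangements, those with Wren and Tao adjacent number 2 × 5! = 240 (treat the pair as a block with 2 internal orders).
Complementary counting: 720 − 240 = 480.

480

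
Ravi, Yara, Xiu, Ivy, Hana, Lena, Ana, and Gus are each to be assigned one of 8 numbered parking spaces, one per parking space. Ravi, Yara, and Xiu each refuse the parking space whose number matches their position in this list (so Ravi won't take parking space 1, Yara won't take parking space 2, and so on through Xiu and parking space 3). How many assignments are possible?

27240

Let Aᵢ (for i ∈ {1, 2, 3}) be the placements that put person i in their forbidden parking space. Any j of these fix j positions, leaving (8−j)! ways to fill the rest, and there are C(3,j) ways to pick which j.
By inclusion–exclusion, the number of valid placements is Σ_{j=0}^{3} (−1)^j C(3,j)·(8−j)!.
Computing: 40320 − 15120 + 2160 − 120 = 27240.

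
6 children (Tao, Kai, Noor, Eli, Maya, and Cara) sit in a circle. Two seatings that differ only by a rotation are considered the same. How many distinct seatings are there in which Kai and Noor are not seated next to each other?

Without the restriction there are (5)! = 120 seatings.
Seatings with Kai beside Noor: treat them as a block with 2 internal orders, giving 2 × (4)! = 48.
Subtracting, 120 − 48 = 72.

72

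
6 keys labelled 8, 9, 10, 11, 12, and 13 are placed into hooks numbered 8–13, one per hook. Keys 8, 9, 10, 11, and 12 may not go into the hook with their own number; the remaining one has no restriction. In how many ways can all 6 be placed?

309

Let Aᵢ (for 8 ≤ i ≤ 12) be the placements that put key i in its forbidden hook. Any j of these fix j positions, leaving (6−j)! ways to fill the rest, and there are C(5,j) ways to pick which j.
By inclusion–exclusion, the number of valid placements is Σ_{j=0}^{5} (−1)^j C(5,j)·(6−j)!.
Computing: 720 − 600 + 240 − 60 + 10 − 1 = 309.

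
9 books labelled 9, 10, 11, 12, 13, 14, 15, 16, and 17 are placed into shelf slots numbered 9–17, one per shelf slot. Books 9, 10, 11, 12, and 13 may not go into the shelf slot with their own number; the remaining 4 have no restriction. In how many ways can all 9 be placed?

205056

Let Aᵢ (for 9 ≤ i ≤ 13) be the placements that put book i in its forbidden shelf slot. Any j of these fix j positions, leaving (9−j)! ways to fill the rest, and there are C(5,j) ways to pick which j.
By inclusion–exclusion, the number of valid placements is Σ_{j=0}^{5} (−1)^j C(5,j)·(9−j)!.
Computing: 362880 − 201600 + 50400 − 7200 + 600 − 24 = 205056.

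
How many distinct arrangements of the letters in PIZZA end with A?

12

With the last slot taken by A, it remains to arrange the other 4 letters (PIZZ).
Those 4 letters have Z appearing twice, giving (4)!/(2!) = 12.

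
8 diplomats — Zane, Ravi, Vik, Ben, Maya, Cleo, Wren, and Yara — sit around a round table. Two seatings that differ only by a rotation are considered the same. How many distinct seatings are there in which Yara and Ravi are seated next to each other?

1440

Treat {Yara, Ravi} as one unit (2 internal orders) and seat the resulting 7 units around the table: (6)! circular arrangements.
So 2 × (6)! = 2 × 720 = 1440.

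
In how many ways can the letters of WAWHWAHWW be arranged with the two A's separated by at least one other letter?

588

Total arrangements of WAWHWAHWW: 9!/(5!·2!·2!) = 756.
Arrangements with the A's together: treat AA as one letter, giving (8)!/(5!·2!) = 168.
Subtracting, 756 − 168 = 588 arrangements keep the A's apart.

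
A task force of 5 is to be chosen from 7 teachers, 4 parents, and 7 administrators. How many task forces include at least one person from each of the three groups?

5684

With no constraint there are C(18,5) = 8568 possible selections.
Subtract selections that omit an entire group: no teachers → C(11,5) = 462; no parents → C(14,5) = 2002; no administrators → C(11,5) = 462.
Add back selections omitting two groups (i.e. drawn from a single group): C(7,5) + C(4,5) + C(7,5) = 42.
By inclusion–exclusion: 8568 − 2926 + 42 = 5684.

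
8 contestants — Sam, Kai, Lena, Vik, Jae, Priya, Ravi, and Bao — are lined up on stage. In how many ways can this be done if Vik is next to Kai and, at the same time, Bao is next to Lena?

Treat {Vik,Kai} as one block (2 orders) and {Bao,Lena} as another (2 orders).
That leaves 6 units to arrange: 2 × 2 × 6! = 4 × 720 = 2880.

2880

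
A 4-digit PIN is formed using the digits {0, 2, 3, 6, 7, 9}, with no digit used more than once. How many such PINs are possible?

360

With no repetition, fill the 4 digits in order: 6 choices, then 5, down to 3.
That product is 6 × 5 × 4 × 3 = 360.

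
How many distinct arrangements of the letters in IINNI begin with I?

Fix I in the first position and arrange the remaining 4 letters.
Those 4 letters have I appearing twice and N appearing twice, giving (4)!/(2!·2!) = 6.

6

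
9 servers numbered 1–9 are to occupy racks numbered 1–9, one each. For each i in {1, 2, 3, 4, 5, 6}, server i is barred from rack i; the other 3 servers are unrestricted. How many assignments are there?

Let Aᵢ (for 1 ≤ i ≤ 6) be the placements that put server i in its forbidden rack. Any j of these fix j positions, leaving (9−j)! ways to fill the rest, and there are C(6,j) ways to pick which j.
By inclusion–exclusion, the number of valid placements is Σ_{j=0}^{6} (−1)^j C(6,j)·(9−j)!.
Computing: 362880 − 241920 + 75600 − 14400 + 1800 − 144 + 6 = 183822.

183822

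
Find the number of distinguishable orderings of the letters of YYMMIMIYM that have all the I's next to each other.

280

Treat the 2 copies of I as a single block. The multiset to arrange is then {II, M, M, M, M, Y, Y, Y}, 8 items in all.
That gives (8)!/(4!·3!) = 280 arrangements.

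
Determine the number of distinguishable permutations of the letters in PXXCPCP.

Letter multiplicities in PXXCPCP: C×2, P×3, X×2.
Dividing 7! = 5040 by 3!·2!·2! = 24 for the repeated letters gives 210.

210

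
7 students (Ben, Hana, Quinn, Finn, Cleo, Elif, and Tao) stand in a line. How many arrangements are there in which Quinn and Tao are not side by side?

3600

There are 7! = 5040 arrangements in all. If Quinn and Tao are adjacent, merging them into one block gives 2·(6)! = 1440 arrangements.
So 5040 − 1440 = 3600 arrangements keep them apart.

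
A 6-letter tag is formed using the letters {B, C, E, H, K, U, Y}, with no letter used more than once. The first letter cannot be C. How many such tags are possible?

The first letter has 7−1 = 6 choices (anything except C).
The remaining 5 letters are filled from the other 6 symbols without repetition: 6 × 5 × 4 × 3 × 2 = 720.
Total: 6 × 720 = 4320.

4320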